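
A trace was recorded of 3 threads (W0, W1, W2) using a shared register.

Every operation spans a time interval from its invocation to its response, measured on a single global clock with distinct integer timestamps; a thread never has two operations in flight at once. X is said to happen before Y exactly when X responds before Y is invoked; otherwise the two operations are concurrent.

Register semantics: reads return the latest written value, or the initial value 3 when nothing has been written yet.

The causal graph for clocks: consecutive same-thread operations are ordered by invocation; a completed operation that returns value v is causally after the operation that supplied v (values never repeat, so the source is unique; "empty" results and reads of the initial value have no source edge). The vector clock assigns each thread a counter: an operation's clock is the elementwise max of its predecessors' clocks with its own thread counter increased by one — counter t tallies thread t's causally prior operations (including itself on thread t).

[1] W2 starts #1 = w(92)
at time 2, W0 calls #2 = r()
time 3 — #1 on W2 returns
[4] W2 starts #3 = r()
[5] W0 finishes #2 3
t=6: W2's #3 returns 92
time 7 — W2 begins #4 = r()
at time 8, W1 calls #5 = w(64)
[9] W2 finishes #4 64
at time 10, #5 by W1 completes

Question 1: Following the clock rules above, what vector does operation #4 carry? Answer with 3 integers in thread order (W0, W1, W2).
Answer: (0, 1, 3)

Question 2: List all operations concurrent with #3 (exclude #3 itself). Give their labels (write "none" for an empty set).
Answer: #2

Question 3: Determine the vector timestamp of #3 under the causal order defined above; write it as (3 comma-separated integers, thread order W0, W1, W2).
Answer: (0, 0, 2)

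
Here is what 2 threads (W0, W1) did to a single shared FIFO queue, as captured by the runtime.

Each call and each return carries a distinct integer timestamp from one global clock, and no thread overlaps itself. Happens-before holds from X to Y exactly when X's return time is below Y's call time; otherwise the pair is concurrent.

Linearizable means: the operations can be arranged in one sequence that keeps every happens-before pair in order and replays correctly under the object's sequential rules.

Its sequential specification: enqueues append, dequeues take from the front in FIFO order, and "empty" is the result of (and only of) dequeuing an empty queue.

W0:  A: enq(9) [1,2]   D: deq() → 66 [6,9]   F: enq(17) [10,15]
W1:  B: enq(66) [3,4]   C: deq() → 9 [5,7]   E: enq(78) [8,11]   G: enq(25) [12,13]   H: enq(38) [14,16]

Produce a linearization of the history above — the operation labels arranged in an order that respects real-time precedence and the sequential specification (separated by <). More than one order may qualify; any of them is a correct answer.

step 1: A enq(9) — queue <9>
step 2: B enq(66) — queue <9,66>
step 3: C deq() → 9 — queue <66>
step 4: D deq() → 66 — queue <>
step 5: E enq(78) — queue <78>
step 6: F enq(17) — queue <78,17>
step 7: G enq(25) — queue <78,17,25>
step 8: H enq(38) — queue <78,17,25,38>

A < B < C < D < E < F < G < H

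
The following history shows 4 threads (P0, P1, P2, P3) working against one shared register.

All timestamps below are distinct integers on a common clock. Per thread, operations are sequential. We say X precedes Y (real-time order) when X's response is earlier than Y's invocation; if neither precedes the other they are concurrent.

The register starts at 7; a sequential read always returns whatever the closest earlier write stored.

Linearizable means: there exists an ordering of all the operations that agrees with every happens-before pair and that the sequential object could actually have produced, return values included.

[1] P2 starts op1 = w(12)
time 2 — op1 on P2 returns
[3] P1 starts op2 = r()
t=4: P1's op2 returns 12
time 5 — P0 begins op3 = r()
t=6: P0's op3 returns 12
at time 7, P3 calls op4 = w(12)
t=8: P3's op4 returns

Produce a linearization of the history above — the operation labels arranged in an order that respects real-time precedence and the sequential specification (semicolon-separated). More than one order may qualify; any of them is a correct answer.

op1; op2; op3; op4

after step 1 (op1 w(12)): value 12
after step 2 (op2 r() → 12): value 12
after step 3 (op3 r() → 12): value 12
after step 4 (op4 w(12)): value 12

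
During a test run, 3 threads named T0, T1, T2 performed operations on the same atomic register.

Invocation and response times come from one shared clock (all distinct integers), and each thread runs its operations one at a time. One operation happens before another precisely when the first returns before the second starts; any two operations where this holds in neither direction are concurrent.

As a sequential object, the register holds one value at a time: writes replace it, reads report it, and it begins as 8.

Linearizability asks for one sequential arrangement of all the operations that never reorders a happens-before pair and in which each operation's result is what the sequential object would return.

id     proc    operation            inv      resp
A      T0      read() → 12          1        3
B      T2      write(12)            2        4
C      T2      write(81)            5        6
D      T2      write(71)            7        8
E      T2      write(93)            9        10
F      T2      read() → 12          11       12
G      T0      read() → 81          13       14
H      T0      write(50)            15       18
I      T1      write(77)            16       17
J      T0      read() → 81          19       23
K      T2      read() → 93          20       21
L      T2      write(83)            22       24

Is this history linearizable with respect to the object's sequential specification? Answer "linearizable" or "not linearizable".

not linearizable

already the first 12 events (up to F's response at time 12) admit no linearization; the first 11 still do
no legal order exists: 2 real-time-consistent candidates over 6 completed atomic register operations, all rejected
sample order A, B, C, D, E, F stalls at step 1 — A read() → 12 has no legal effect
sample order B, A, C, D, E, F stalls at step 6 — F read() → 12 has no legal effect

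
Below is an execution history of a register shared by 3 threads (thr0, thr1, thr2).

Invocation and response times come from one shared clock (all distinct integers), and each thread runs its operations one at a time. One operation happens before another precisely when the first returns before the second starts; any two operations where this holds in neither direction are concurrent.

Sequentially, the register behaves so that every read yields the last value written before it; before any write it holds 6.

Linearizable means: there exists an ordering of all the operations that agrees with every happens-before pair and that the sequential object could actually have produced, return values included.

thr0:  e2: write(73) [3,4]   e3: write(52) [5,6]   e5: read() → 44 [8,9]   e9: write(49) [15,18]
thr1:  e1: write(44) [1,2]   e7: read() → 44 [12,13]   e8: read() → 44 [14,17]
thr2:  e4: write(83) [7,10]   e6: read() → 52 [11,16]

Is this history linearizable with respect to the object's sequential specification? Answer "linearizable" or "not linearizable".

not linearizable

already the first 9 events (up to e5's response at time 9) admit no linearization; the first 8 still do
the completed operations (4 total) allow one real-time order; the register replay rejects it
every completion of the 1 pending operation (e4) was checked; none linearizes
for example e1, e2, e3, e5 (pending dropped) fails at step 4: e5 read() → 44 is not legal there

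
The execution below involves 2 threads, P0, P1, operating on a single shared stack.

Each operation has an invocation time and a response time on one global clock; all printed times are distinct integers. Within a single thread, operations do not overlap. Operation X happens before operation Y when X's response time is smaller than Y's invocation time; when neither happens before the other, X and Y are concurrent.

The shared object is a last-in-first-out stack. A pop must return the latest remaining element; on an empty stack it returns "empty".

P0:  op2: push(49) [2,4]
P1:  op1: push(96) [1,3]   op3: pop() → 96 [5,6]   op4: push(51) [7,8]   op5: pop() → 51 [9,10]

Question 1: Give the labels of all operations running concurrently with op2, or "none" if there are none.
op1

concurrent with op2 ([2,4]): every op whose interval crosses 2..4
op1 [1,3]: concurrent
op3 [5,6]: after
op4 [7,8]: after
op5 [9,10]: after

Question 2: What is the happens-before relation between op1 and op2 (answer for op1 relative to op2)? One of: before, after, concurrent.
concurrent

op1 spans [1,3], op2 spans [2,4]
the intervals overlap in both directions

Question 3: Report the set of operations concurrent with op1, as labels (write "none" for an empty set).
op2

op1 runs from 1 to 3; window-overlapping ops are concurrent
op2 [2,4]: concurrent
op3 [5,6]: after
op4 [7,8]: after
op5 [9,10]: after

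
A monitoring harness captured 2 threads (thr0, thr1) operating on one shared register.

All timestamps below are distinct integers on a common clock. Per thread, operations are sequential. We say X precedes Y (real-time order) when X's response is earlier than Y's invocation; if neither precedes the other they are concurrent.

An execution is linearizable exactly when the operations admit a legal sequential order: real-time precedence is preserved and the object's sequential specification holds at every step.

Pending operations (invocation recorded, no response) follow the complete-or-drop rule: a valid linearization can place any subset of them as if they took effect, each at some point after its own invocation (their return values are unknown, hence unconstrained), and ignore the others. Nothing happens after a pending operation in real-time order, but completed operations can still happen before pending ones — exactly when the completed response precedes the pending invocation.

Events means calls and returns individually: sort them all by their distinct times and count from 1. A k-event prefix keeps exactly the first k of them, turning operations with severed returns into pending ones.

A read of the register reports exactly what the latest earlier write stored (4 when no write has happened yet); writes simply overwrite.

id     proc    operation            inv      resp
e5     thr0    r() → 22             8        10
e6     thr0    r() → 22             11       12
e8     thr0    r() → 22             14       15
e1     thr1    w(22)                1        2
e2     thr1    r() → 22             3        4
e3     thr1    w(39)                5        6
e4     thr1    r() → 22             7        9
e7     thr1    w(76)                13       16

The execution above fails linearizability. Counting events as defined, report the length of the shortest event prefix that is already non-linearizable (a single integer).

9

a valid linearization of events 1..8 exists, for instance e1, e2, e3:
step 1: e1 w(22) — value 22
step 2: e2 r() → 22 — value 22
step 3: e3 w(39) — value 39
once event 9 joins (e4's response, time 9), exhaustive search finds no witness
every completion of the 1 pending operation (e5) was checked; none linearizes
for example e1, e2, e3, e4 (pending dropped) fails at step 4: e4 r() → 22 is not legal there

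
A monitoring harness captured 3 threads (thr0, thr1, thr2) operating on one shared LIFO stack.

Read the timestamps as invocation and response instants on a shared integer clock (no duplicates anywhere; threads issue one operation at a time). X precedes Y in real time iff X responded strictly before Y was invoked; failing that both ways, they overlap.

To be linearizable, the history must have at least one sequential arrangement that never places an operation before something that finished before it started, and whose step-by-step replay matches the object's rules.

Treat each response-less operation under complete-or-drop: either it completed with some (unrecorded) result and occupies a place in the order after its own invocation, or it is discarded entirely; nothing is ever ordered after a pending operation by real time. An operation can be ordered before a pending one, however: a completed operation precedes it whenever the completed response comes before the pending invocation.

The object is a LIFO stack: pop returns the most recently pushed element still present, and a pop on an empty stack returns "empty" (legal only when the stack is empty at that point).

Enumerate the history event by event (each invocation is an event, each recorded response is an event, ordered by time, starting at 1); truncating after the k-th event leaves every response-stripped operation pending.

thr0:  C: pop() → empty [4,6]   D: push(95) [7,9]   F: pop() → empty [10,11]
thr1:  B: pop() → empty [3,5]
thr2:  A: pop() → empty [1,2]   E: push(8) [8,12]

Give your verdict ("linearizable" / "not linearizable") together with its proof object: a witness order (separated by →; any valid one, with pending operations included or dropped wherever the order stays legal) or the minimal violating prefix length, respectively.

cut after 10 events: linearizable; cut after 11 events (F responds, time 11): not linearizable
real-time-consistent orders of the 5 completed operations: 2 — all fail the LIFO stack replay
no escape via the 1 pending operation (E): every completion choice fails
for example A, B, C, D, F (pending dropped) fails at step 5: F pop() → empty is not legal there
for example A, C, B, D, F (pending dropped) fails at step 5: F pop() → empty is not legal there

not linearizable — minimal violating prefix: 11 events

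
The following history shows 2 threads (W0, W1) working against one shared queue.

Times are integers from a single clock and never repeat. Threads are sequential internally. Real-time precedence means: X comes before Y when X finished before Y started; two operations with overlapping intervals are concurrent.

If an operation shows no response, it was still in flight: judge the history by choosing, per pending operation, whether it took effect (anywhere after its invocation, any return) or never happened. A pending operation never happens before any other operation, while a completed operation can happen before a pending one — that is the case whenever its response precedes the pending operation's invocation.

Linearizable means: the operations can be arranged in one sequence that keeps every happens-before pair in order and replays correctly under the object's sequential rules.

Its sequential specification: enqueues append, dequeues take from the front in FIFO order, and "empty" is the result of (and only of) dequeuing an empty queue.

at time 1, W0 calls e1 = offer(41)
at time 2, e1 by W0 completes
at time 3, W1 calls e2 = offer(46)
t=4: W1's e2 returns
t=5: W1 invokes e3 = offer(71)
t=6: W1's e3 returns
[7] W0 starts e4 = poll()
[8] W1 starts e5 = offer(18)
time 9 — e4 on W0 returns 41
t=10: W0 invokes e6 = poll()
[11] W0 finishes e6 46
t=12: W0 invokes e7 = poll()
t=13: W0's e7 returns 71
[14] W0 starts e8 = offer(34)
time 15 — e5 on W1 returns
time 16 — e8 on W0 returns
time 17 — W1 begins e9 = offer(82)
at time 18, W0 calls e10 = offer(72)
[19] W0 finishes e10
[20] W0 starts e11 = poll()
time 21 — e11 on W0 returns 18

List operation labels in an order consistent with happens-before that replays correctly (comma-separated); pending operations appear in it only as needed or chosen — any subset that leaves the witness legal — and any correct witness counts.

e1, e2, e3, e4, e5, e6, e7, e8, e9, e10, e11

1. e1 offer(41), leaving queue <41>
2. e2 offer(46), leaving queue <41,46>
3. e3 offer(71), leaving queue <41,46,71>
4. e4 poll() → 41, leaving queue <46,71>
5. e5 offer(18), leaving queue <46,71,18>
6. e6 poll() → 46, leaving queue <71,18>
7. e7 poll() → 71, leaving queue <18>
8. e8 offer(34), leaving queue <18,34>
9. e9 offer(82) (pending, included), leaving queue <18,34,82>
10. e10 offer(72), leaving queue <18,34,82,72>
11. e11 poll() → 18, leaving queue <34,82,72>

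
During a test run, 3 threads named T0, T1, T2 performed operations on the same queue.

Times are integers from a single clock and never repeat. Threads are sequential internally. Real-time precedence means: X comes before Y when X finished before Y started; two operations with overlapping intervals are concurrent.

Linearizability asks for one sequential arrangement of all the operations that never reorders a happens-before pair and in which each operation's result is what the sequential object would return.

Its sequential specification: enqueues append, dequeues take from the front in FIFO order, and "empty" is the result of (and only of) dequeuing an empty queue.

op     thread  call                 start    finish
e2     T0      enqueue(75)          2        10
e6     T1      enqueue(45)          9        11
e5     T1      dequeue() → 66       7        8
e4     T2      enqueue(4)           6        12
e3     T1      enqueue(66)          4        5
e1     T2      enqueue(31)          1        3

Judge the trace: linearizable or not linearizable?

events 1..7 are fine; event 8 — the response of e5 at time 8 — makes the prefix non-linearizable
exhaustive check: the 3 completed queue ops admit one real-time order; illegal
no completion choice of the 2 pending operations (e2, e4) rescues it — every subset was tried
for example e1, e3, e5 (pending dropped) fails at step 3: e5 dequeue() → 66 is not legal there

not linearizable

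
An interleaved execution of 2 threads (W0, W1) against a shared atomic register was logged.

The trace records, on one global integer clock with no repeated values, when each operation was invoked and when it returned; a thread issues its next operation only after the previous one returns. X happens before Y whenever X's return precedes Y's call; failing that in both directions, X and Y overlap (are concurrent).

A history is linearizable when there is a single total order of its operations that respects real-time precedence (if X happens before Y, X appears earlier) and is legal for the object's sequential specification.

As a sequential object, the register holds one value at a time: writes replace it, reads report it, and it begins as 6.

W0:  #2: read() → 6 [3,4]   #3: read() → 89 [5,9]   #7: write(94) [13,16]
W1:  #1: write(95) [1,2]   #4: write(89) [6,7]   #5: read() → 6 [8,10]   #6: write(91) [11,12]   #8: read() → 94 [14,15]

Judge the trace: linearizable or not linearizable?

not linearizable

the violation lands at event 4, #2's response at time 4: events 1..3 linearize, events 1..4 do not
exhaustive check: the 2 completed atomic register ops admit one real-time order; illegal
e.g. #1, #2: illegal at step 2, since #2 read() → 6 cannot apply there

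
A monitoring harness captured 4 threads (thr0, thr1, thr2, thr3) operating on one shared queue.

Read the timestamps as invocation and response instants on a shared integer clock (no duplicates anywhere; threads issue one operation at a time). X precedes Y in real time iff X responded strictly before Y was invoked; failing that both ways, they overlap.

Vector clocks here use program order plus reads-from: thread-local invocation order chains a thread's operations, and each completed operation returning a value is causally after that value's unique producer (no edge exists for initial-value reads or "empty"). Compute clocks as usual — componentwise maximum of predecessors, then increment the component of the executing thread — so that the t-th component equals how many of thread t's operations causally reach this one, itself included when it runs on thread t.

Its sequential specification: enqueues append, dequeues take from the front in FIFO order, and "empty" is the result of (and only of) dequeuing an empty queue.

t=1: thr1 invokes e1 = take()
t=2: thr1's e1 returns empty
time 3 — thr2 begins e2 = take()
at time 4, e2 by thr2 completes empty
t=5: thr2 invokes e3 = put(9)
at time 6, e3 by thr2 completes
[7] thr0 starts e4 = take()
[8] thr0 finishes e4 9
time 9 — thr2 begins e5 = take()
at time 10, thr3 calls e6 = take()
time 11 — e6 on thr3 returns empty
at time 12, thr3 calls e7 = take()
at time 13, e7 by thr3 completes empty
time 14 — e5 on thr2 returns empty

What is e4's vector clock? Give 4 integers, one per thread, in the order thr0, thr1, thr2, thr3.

(1, 0, 2, 0)

root op e6, invoked 10: fresh clock plus thr3's own tick → (0, 0, 0, 1)
root op e2, invoked 3: fresh clock plus thr2's own tick → (0, 0, 1, 0)
root op e1, invoked 1: fresh clock plus thr1's own tick → (0, 1, 0, 0)
from VC(e6)=(0, 0, 0, 1), e7 (invoked 12) maxes components and bumps thr3 → (0, 0, 0, 2)
from VC(e2)=(0, 0, 1, 0), e3 (invoked 5) maxes components and bumps thr2 → (0, 0, 2, 0)
from VC(e3)=(0, 0, 2, 0), e5 (invoked 9) maxes components and bumps thr2 → (0, 0, 3, 0)
from VC(e3)=(0, 0, 2, 0), e4 (invoked 7) maxes components and bumps thr0 → (1, 0, 2, 0)
target: VC(e4) = (1, 0, 2, 0)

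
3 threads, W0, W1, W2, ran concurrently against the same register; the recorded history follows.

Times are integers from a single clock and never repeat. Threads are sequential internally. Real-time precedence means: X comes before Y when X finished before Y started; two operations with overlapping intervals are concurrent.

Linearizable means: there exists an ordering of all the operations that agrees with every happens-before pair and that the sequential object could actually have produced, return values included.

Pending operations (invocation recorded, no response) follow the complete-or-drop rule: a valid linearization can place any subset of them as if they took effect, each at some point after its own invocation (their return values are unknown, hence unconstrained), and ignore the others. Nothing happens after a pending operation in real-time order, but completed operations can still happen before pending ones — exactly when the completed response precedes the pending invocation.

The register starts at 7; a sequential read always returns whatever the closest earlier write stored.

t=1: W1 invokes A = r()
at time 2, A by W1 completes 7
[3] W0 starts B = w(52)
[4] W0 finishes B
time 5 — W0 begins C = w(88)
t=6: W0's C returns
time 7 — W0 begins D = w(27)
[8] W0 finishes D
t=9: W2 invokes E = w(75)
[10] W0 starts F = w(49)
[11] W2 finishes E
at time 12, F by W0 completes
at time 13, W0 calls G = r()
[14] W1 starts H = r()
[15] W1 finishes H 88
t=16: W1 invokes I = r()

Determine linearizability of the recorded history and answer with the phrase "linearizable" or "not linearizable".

not linearizable

through event 14 a valid linearization exists; event 15 (H responding at time 15) ends that
checked exhaustively: 2 real-time-consistent orders of 7 completed operations, zero legal register replays
include/drop combinations of the 1 pending operation (G) were all tried; none helps
take A, B, C, D, E, F, H (pending dropped): step 7 already fails, because H r() → 88 cannot occur there
take A, B, C, D, F, E, H (pending dropped): step 7 already fails, because H r() → 88 cannot occur there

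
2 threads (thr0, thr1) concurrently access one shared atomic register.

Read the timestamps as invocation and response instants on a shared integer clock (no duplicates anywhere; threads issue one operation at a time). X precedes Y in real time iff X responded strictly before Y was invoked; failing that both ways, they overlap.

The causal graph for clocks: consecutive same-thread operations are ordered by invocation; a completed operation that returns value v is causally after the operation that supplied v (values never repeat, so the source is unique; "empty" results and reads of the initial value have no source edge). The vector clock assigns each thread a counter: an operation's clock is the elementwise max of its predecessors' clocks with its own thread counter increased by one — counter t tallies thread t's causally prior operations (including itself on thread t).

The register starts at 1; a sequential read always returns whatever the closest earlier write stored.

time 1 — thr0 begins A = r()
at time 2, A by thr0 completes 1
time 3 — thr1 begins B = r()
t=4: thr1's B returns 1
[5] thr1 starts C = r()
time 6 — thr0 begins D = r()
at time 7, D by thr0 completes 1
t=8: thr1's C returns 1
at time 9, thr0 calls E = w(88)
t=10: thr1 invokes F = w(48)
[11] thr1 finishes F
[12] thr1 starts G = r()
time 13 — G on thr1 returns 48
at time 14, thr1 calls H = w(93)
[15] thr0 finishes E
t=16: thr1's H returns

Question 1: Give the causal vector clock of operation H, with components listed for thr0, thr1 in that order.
(0, 5)

root op B, invoked 3: fresh clock plus thr1's own tick → (0, 1)
root op A, invoked 1: fresh clock plus thr0's own tick → (1, 0)
invoked at 5, C merges VC(B)=(0, 1) and bumps thr1's slot → (0, 2)
invoked at 6, D merges VC(A)=(1, 0) and bumps thr0's slot → (2, 0)
invoked at 10, F merges VC(C)=(0, 2) and bumps thr1's slot → (0, 3)
invoked at 9, E merges VC(D)=(2, 0) and bumps thr0's slot → (3, 0)
invoked at 12, G merges VC(F)=(0, 3) and bumps thr1's slot → (0, 4)
invoked at 14, H merges VC(G)=(0, 4) and bumps thr1's slot → (0, 5)
target: VC(H) = (0, 5)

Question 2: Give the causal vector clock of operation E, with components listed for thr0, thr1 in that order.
(3, 0)

B, invoked 3, has no incoming edges; only thr1's bump applies → (0, 1)
A, invoked 1, has no incoming edges; only thr0's bump applies → (1, 0)
from VC(B)=(0, 1), C (invoked 5) maxes components and bumps thr1 → (0, 2)
from VC(A)=(1, 0), D (invoked 6) maxes components and bumps thr0 → (2, 0)
from VC(C)=(0, 2), F (invoked 10) maxes components and bumps thr1 → (0, 3)
from VC(D)=(2, 0), E (invoked 9) maxes components and bumps thr0 → (3, 0)
from VC(F)=(0, 3), G (invoked 12) maxes components and bumps thr1 → (0, 4)
from VC(G)=(0, 4), H (invoked 14) maxes components and bumps thr1 → (0, 5)
target: VC(E) = (3, 0)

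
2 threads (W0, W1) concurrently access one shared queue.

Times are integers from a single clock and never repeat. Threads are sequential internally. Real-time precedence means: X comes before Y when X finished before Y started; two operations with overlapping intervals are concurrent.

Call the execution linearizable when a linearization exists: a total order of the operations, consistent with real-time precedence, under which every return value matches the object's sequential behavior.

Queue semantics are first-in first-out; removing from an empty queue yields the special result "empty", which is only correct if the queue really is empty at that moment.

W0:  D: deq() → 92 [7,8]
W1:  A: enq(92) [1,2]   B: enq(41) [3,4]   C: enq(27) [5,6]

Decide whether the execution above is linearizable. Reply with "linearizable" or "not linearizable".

witness order: A, B, C, D
step 1: A enq(92) — queue <92>
step 2: B enq(41) — queue <92,41>
step 3: C enq(27) — queue <92,41,27>
step 4: D deq() → 92 — queue <41,27>

linearizable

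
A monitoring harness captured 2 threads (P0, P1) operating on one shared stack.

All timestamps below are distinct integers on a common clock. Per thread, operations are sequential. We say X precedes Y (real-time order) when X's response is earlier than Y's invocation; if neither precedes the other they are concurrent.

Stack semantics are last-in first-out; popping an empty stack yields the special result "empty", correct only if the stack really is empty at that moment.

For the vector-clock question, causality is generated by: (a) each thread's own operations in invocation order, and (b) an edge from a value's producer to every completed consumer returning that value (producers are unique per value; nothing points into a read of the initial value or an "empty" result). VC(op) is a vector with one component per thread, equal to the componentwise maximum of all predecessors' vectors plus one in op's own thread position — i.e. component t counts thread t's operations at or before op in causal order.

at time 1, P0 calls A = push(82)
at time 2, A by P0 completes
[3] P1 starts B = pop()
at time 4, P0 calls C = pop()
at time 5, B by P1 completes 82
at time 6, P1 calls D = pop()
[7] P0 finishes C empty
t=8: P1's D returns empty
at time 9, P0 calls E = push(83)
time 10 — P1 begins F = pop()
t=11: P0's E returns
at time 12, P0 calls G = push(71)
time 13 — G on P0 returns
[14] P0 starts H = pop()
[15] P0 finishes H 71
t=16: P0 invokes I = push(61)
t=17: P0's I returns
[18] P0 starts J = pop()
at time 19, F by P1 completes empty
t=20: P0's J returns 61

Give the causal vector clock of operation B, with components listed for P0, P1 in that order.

(1, 1)

root op A, invoked 1: fresh clock plus P0's own tick → (1, 0)
invoked at 3, B merges VC(A)=(1, 0) and bumps P1's slot → (1, 1)
invoked at 4, C merges VC(A)=(1, 0) and bumps P0's slot → (2, 0)
invoked at 6, D merges VC(B)=(1, 1) and bumps P1's slot → (1, 2)
invoked at 9, E merges VC(C)=(2, 0) and bumps P0's slot → (3, 0)
invoked at 10, F merges VC(D)=(1, 2) and bumps P1's slot → (1, 3)
invoked at 12, G merges VC(E)=(3, 0) and bumps P0's slot → (4, 0)
invoked at 14, H merges VC(G)=(4, 0) and bumps P0's slot → (5, 0)
invoked at 16, I merges VC(H)=(5, 0) and bumps P0's slot → (6, 0)
invoked at 18, J merges VC(I)=(6, 0) and bumps P0's slot → (7, 0)
target: VC(B) = (1, 1)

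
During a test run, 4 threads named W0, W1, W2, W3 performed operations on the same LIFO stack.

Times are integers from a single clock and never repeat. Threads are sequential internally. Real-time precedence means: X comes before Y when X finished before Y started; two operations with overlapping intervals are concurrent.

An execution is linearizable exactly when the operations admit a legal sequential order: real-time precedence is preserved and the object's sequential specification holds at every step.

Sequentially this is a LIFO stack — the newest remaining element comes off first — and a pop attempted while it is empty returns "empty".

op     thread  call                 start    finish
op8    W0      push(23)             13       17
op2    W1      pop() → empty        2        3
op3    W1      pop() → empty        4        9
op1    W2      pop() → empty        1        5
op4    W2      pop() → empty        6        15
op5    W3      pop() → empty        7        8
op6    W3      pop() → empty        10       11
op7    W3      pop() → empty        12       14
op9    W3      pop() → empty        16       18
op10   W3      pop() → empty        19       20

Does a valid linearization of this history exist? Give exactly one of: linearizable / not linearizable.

not linearizable

already the first 20 events (up to op10's response at time 20) admit no linearization; the first 19 still do
checked exhaustively: 82 real-time-consistent orders of 10 completed operations, zero legal LIFO stack replays
sample order op1, op2, op3, op4, op5, op6, op7, op8, op9, op10 stalls at step 9 — op9 pop() → empty has no legal effect
sample order op1, op2, op3, op4, op5, op6, op7, op9, op8, op10 stalls at step 10 — op10 pop() → empty has no legal effect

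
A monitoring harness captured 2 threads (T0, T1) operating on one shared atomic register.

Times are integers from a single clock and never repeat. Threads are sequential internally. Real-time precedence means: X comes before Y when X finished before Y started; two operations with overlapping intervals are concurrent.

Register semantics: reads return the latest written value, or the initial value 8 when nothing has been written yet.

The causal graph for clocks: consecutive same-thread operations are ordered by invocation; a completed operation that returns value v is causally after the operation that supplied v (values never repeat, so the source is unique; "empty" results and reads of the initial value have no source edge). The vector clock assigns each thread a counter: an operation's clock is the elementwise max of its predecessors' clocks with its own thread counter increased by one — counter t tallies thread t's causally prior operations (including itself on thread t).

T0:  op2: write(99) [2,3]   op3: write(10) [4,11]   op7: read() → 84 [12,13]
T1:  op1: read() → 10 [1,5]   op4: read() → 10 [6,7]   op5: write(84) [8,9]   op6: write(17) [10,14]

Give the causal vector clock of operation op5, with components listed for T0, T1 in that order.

(2, 3)

op2, invoked 2, has no incoming edges; only T0's bump applies → (1, 0)
from VC(op2)=(1, 0), op3 (invoked 4) maxes components and bumps T0 → (2, 0)
from VC(op3)=(2, 0), op1 (invoked 1) maxes components and bumps T1 → (2, 1)
from VC(op1)=(2, 1), VC(op3)=(2, 0), op4 (invoked 6) maxes components and bumps T1 → (2, 2)
from VC(op4)=(2, 2), op5 (invoked 8) maxes components and bumps T1 → (2, 3)
from VC(op5)=(2, 3), op6 (invoked 10) maxes components and bumps T1 → (2, 4)
from VC(op3)=(2, 0), VC(op5)=(2, 3), op7 (invoked 12) maxes components and bumps T0 → (3, 3)
target: VC(op5) = (2, 3)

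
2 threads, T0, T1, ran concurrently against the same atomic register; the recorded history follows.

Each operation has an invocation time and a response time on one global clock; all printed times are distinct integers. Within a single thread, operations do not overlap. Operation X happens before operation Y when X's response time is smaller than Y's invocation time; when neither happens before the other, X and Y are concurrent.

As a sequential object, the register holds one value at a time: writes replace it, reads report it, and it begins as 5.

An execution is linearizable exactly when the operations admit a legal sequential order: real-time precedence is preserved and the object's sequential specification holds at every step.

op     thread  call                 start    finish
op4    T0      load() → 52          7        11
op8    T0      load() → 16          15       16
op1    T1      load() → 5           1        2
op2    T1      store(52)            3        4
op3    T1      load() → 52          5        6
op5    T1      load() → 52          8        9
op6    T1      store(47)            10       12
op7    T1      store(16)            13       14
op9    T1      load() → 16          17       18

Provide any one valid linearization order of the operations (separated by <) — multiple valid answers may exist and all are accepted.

op1 < op2 < op3 < op4 < op5 < op6 < op7 < op8 < op9

1. op1 load() → 5, leaving value 5
2. op2 store(52), leaving value 52
3. op3 load() → 52, leaving value 52
4. op4 load() → 52, leaving value 52
5. op5 load() → 52, leaving value 52
6. op6 store(47), leaving value 47
7. op7 store(16), leaving value 16
8. op8 load() → 16, leaving value 16
9. op9 load() → 16, leaving value 16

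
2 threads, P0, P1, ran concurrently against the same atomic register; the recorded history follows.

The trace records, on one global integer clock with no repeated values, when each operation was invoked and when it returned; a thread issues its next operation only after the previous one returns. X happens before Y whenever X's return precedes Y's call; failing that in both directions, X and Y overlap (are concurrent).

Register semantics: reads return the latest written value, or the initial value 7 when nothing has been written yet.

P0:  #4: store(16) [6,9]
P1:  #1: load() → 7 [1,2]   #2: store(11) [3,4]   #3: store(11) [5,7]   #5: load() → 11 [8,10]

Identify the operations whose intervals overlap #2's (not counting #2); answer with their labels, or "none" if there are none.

#2 spans [3,4]; an op avoiding the whole window 3..4 is ordered, any other is concurrent
#1 [1,2]: before
#3 [5,7]: after
#4 [6,9]: after
#5 [8,10]: after

none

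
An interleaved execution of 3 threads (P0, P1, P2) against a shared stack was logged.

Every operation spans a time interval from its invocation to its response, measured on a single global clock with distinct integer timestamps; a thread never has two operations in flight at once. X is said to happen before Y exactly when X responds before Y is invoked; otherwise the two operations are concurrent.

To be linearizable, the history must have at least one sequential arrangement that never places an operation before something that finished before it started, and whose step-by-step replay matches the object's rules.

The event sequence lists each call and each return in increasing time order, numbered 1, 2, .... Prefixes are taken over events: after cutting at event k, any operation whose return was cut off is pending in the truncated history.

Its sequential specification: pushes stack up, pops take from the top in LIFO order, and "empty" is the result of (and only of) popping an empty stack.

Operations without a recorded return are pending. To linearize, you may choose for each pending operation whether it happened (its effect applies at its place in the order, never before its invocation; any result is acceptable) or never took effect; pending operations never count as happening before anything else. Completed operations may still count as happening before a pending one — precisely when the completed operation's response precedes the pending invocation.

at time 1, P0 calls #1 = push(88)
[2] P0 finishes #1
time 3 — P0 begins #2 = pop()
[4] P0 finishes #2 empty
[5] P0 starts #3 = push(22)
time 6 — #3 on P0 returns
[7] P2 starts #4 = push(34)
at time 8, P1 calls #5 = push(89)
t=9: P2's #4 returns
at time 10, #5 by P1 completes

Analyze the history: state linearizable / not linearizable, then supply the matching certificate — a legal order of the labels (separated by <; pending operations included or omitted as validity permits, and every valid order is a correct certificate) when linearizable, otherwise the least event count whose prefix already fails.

not linearizable — minimal violating prefix: 4 events

already the first 4 events (up to #2's response at time 4) admit no linearization; the first 3 still do
one real-time candidate order over the 2 completed operations — the stack replay rejects it
take #1, #2: step 2 already fails, because #2 pop() → empty cannot occur there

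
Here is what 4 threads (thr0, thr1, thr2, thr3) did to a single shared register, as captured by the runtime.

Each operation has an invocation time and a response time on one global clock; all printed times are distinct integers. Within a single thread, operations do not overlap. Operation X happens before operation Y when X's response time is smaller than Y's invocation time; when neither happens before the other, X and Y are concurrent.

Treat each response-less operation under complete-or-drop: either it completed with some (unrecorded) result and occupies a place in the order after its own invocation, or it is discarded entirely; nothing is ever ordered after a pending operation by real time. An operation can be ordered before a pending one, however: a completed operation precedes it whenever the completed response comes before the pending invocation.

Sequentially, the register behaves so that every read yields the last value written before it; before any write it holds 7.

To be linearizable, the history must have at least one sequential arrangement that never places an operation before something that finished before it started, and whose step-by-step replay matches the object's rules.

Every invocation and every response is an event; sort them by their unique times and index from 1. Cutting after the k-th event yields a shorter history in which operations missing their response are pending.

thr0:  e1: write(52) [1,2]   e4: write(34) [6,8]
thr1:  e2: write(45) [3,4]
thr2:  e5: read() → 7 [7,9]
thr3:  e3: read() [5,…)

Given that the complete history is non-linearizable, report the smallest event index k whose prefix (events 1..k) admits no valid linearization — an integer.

events 1..8 are still linearizable — one witness is e1, e2, e3, e4:
1. e1 write(52), leaving value 52
2. e2 write(45), leaving value 45
3. e3 read() (pending, included), leaving value 45
4. e4 write(34), leaving value 34
event 9 — e5's response, time 9 — after it, nothing linearizes
no completion choice of the 1 pending operation (e3) rescues it — every subset was tried
e.g. e1, e2, e4, e5 (pending dropped): illegal at step 4, since e5 read() → 7 cannot apply there
e.g. e1, e2, e5, e4 (pending dropped): illegal at step 3, since e5 read() → 7 cannot apply there

9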